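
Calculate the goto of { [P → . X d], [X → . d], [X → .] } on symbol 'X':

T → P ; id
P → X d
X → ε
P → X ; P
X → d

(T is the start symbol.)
{ [P → X . d] }

GOTO(I, 'X') = CLOSURE({ [A → αX.β] : [A → α.Xβ] ∈ I, X = 'X' })

Items with dot before 'X', with the dot advanced:
  [P → . X d] → [P → X . d]
Closure adds nothing (no advanced item has the dot before a non-terminal).

GOTO = { [P → X . d] }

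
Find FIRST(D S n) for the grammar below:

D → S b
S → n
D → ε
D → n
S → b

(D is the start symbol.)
{ 'b', 'n' }

FIRST sets of the non-terminals involved (from the grammar, by fixed-point iteration):
  FIRST(D) = { 'b', 'n', ε }
  FIRST(S) = { 'b', 'n' }

To compute FIRST(D S n), process the symbols left to right:
Symbol D is a non-terminal. Add FIRST(D) \ {ε} = { 'b', 'n' }
D is nullable (ε ∈ FIRST(D)), continue to the next symbol.
Symbol S is a non-terminal. Add FIRST(S) \ {ε} = { 'b', 'n' }
S is not nullable (ε ∉ FIRST(S)), so stop here.
FIRST(D S n) = { 'b', 'n' }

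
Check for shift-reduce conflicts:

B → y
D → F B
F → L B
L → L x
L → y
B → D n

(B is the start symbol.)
A shift-reduce conflict occurs when an LR(0) state has both:
  - a complete (reduce) item [A → α .] (dot at the end), and
  - a shift item [B → β . c γ] (dot before a terminal).

Augment with B' → B and build the canonical LR(0) collection (I0 = CLOSURE({[B' → . B]}), then GOTO on every symbol after a dot until no new states appear). It has 10 states:
  I0: { [B → . D n], [B → . y], [B' → . B], [D → . F B], [F → . L B], [L → . L x], [L → . y] }  — shift
  I1: { [B' → B .] }  — accept
  I2: { [B → D . n] }  — shift
  I3: { [B → . D n], [B → . y], [D → . F B], [D → F . B], [F → . L B], [L → . L x], [L → . y] }  — shift
  I4: { [B → . D n], [B → . y], [D → . F B], [F → . L B], [F → L . B], [L → . L x], [L → . y], [L → L . x] }  — shift
  I5: { [B → y .], [L → y .] }  — 2 reduces
  I6: { [F → L B .] }  — reduce
  I7: { [L → L x .] }  — reduce
  I8: { [D → F B .] }  — reduce
  I9: { [B → D n .] }  — reduce

No state contains both a complete item and a shift item.

Answer: No shift-reduce conflicts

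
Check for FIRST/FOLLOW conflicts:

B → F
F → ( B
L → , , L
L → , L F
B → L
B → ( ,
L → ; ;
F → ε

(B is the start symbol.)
Nullable non-terminals: B, F.
FIRST sets used below: FIRST(F) = { '(', ε }, FIRST(L) = { ',', ';' }

B: nullable alternative(s) B → F; FOLLOW(B) = { $, '(' }
  B → F: FIRST \ {ε} = { '(' } — this is the only nullable alternative, skip
  B → L: FIRST \ {ε} = { ',', ';' } — disjoint from FOLLOW(B)
  B → ( ,: FIRST \ {ε} = { '(' } — overlaps FOLLOW(B) on { '(' }: CONFLICT

F: nullable alternative(s) F → ε; FOLLOW(F) = { $, '(' }
  F → ( B: FIRST \ {ε} = { '(' } — overlaps FOLLOW(F) on { '(' }: CONFLICT
  F → ε: FIRST \ {ε} = { } — this is the only nullable alternative, skip

L has no nullable alternative, so no FIRST/FOLLOW check is needed there.

So the grammar has 2 FIRST/FOLLOW conflicts (marked CONFLICT above).

Answer: Yes. B → '(' ',' with FOLLOW(B) on { '(' }; F → '(' B with FOLLOW(F) on { '(' }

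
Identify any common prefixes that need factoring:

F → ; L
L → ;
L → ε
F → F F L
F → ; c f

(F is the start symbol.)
Left-factoring is needed when two productions for the same non-terminal
share a common prefix on the right-hand side.

Productions for F:
  F → ; L
  F → F F L
  F → ; c f
Productions for L:
  L → ;
  L → ε

Found common prefix ';' in productions for F

Answer: Yes, F has productions with common prefix ';'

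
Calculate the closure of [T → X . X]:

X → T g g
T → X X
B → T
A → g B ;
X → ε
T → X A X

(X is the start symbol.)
{ [T → . X A X], [T → . X X], [T → X . X], [X → . T g g], [X → .] }

To compute CLOSURE, for each item [A → α.Bβ] where B is a non-terminal, add [B → .γ] for all productions B → γ; repeat for the newly added items until nothing changes.

Start with: [T → X . X]
  [T → X . X] has the dot before X: add [X → . T g g], [X → .]
  [X → . T g g] has the dot before T: add [T → . X X], [T → . X A X]
No further items can be added.

CLOSURE = { [T → . X A X], [T → . X X], [T → X . X], [X → . T g g], [X → .] }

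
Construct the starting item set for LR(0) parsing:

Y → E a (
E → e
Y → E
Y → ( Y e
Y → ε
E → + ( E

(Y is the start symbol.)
{ [E → . + ( E], [E → . e], [Y → . ( Y e], [Y → . E a (], [Y → . E], [Y → .], [Y' → . Y] }

First, augment the grammar with Y' → Y
I₀ = CLOSURE({ [Y' → . Y] }):
  [Y' → . Y] has the dot before Y: add [Y → . E a (], [Y → . E], [Y → . ( Y e], [Y → .]
  [Y → . E a (] has the dot before E: add [E → . e], [E → . + ( E]
No further items can be added.

I₀ = { [E → . + ( E], [E → . e], [Y → . ( Y e], [Y → . E a (], [Y → . E], [Y → .], [Y' → . Y] }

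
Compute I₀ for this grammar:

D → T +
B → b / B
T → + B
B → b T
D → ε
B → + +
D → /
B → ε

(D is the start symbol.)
First, augment the grammar with D' → D
I₀ = CLOSURE({ [D' → . D] }):
  [D' → . D] has the dot before D: add [D → . T +], [D → .], [D → . /]
  [D → . T +] has the dot before T: add [T → . + B]
No further items can be added.

I₀ = { [D → . /], [D → . T +], [D → .], [D' → . D], [T → . + B] }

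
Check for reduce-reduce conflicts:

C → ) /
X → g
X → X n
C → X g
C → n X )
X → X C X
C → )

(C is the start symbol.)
Yes — I7: [C → ) .] vs [C → n X ) .]; I12: [C → X g .] vs [X → g .]

A reduce-reduce conflict occurs when an LR(0) state has two complete items [A → α .] and [B → β .] — both call for a reduction, and with no lookahead the parser cannot choose between them.

Augment with C' → C and build the canonical LR(0) collection (I0 = CLOSURE({[C' → . C]}), then GOTO on every symbol after a dot until no new states appear). It has 13 states:
  I0: { [C → . ) /], [C → . )], [C → . X g], [C → . n X )], [C' → . C], [X → . X C X], [X → . X n], [X → . g] }  — shift
  I1: { [C → ) . /], [C → ) .] }  — shift, reduce
  I2: { [C' → C .] }  — accept
  I3: { [C → . ) /], [C → . )], [C → . X g], [C → . n X )], [C → X . g], [X → . X C X], [X → . X n], [X → . g], [X → X . C X], [X → X . n] }  — shift
  I4: { [X → g .] }  — reduce
  I5: { [C → n . X )], [X → . X C X], [X → . X n], [X → . g] }  — shift
  I6: { [C → . ) /], [C → . )], [C → . X g], [C → . n X )], [C → n X . )], [X → . X C X], [X → . X n], [X → . g], [X → X . C X], [X → X . n] }  — shift
  I7: { [C → ) . /], [C → ) .], [C → n X ) .] }  — shift, 2 reduces
  I8: { [X → . X C X], [X → . X n], [X → . g], [X → X C . X] }  — shift
  I9: { [C → n . X )], [X → . X C X], [X → . X n], [X → . g], [X → X n .] }  — shift, reduce
  I10: { [C → . ) /], [C → . )], [C → . X g], [C → . n X )], [X → . X C X], [X → . X n], [X → . g], [X → X . C X], [X → X . n], [X → X C X .] }  — shift, reduce
  I11: { [C → ) / .] }  — reduce
  I12: { [C → X g .], [X → g .] }  — 2 reduces

I7 contains complete items [C → ) .], [C → n X ) .] — reduce-reduce conflict.
I12 contains complete items [C → X g .], [X → g .] — reduce-reduce conflict.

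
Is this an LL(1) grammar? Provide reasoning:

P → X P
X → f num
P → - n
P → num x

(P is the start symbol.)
Yes, the grammar is LL(1).

A grammar is LL(1) if for each non-terminal N with multiple productions, the predict sets of those productions are pairwise disjoint, where PREDICT(N → α) = (FIRST(α) \ {ε}) ∪ (FOLLOW(N) if α ⇒* ε).

Relevant sets:
  FIRST(X) = { 'f' }

For P:
  PREDICT(P → X P) = { 'f' }
  PREDICT(P → '-' n) = { '-' }
  PREDICT(P → num x) = { 'num' }
X has a single production, so nothing to check there.

All predict sets are disjoint. The grammar IS LL(1).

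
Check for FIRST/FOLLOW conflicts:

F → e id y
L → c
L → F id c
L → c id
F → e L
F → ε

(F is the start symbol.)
No FIRST/FOLLOW conflicts.

A FIRST/FOLLOW conflict occurs when a non-terminal N has a nullable alternative N → β (β ⇒* ε) and another alternative N → α with FIRST(α) ∩ FOLLOW(N) ≠ ∅: on such a lookahead the parser cannot decide between expanding α and letting N vanish via β.

Nullable non-terminals: F.

F: nullable alternative(s) F → ε; FOLLOW(F) = { $, 'id' }
  F → e id y: FIRST \ {ε} = { 'e' } — disjoint from FOLLOW(F)
  F → e L: FIRST \ {ε} = { 'e' } — disjoint from FOLLOW(F)
  F → ε: FIRST \ {ε} = { } — this is the only nullable alternative, skip

L has no nullable alternative, so no FIRST/FOLLOW check is needed there.

No FIRST/FOLLOW conflicts found.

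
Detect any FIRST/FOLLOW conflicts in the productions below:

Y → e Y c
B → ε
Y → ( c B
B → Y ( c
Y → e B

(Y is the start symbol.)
A FIRST/FOLLOW conflict occurs when a non-terminal N has a nullable alternative N → β (β ⇒* ε) and another alternative N → α with FIRST(α) ∩ FOLLOW(N) ≠ ∅: on such a lookahead the parser cannot decide between expanding α and letting N vanish via β.

Nullable non-terminals: B.
FIRST sets used below: FIRST(Y) = { '(', 'e' }

B: nullable alternative(s) B → ε; FOLLOW(B) = { $, '(', 'c' }
  B → ε: FIRST \ {ε} = { } — this is the only nullable alternative, skip
  B → Y ( c: FIRST \ {ε} = { '(', 'e' } — overlaps FOLLOW(B) on { '(' }: CONFLICT

Y has no nullable alternative, so no FIRST/FOLLOW check is needed there.

So the grammar has 1 FIRST/FOLLOW conflict (marked CONFLICT above).

Answer: Yes. B → Y '(' c with FOLLOW(B) on { '(' }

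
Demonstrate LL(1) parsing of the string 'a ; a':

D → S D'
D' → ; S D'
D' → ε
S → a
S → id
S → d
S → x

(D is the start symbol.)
Stack is shown with the top on the left.

Stack     Input    Action
-------------------------
D $       a ; a $  output D → S D'
S D' $    a ; a $  output S → a
a D' $    a ; a $  match 'a'
D' $      ; a $    output D' → ; S D'
; S D' $  ; a $    match ';'
S D' $    a $      output S → a
a D' $    a $      match 'a'
D' $      $        output D' → ε
$         $        accept

The string is accepted.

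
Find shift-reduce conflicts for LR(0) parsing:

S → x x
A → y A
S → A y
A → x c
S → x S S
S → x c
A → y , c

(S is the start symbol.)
Augment with S' → S and build the canonical LR(0) collection (I0 = CLOSURE({[S' → . S]}), then GOTO on every symbol after a dot until no new states appear). It has 15 states:
  I0: { [A → . x c], [A → . y , c], [A → . y A], [S → . A y], [S → . x S S], [S → . x c], [S → . x x], [S' → . S] }  — shift
  I1: { [S → A . y] }  — shift
  I2: { [S' → S .] }  — accept
  I3: { [A → . x c], [A → . y , c], [A → . y A], [A → x . c], [S → . A y], [S → . x S S], [S → . x c], [S → . x x], [S → x . S S], [S → x . c], [S → x . x] }  — shift
  I4: { [A → . x c], [A → . y , c], [A → . y A], [A → y . , c], [A → y . A] }  — shift
  I5: { [A → y , . c] }  — shift
  I6: { [A → y A .] }  — reduce
  I7: { [A → x . c] }  — shift
  I8: { [A → x c .] }  — reduce
  I9: { [A → y , c .] }  — reduce
  I10: { [A → . x c], [A → . y , c], [A → . y A], [S → . A y], [S → . x S S], [S → . x c], [S → . x x], [S → x S . S] }  — shift
  I11: { [A → x c .], [S → x c .] }  — 2 reduces
  I12: { [A → . x c], [A → . y , c], [A → . y A], [A → x . c], [S → . A y], [S → . x S S], [S → . x c], [S → . x x], [S → x . S S], [S → x . c], [S → x . x], [S → x x .] }  — shift, reduce
  I13: { [S → x S S .] }  — reduce
  I14: { [S → A y .] }  — reduce

I12 contains reduce item [S → x x .] and shift items [A → . x c], [A → x . c], [A → . y , c], [A → . y A], [S → . x S S], [S → . x c], [S → x . c], [S → . x x], [S → x . x] — shift-reduce conflict.

Answer: Yes — I12: [S → x x .] vs [A → . x c]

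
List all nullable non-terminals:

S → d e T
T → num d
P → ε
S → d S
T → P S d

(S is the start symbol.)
{ 'P' }

ε-productions: P → ε
So P is immediately nullable.
No further non-terminal can be added: every production for the remaining non-terminals contains a terminal or a non-nullable non-terminal.
Nullable = { 'P' }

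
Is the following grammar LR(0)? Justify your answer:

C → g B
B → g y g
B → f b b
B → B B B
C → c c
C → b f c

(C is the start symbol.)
Augment with C' → C and build the canonical LR(0) collection (I0 = CLOSURE({[C' → . C]}), then GOTO on every symbol after a dot until no new states appear). It has 17 states:
  I0: { [C → . b f c], [C → . c c], [C → . g B], [C' → . C] }  — shift
  I1: { [C' → C .] }  — accept
  I2: { [C → b . f c] }  — shift
  I3: { [C → c . c] }  — shift
  I4: { [B → . B B B], [B → . f b b], [B → . g y g], [C → g . B] }  — shift
  I5: { [B → . B B B], [B → . f b b], [B → . g y g], [B → B . B B], [C → g B .] }  — shift, reduce
  I6: { [B → f . b b] }  — shift
  I7: { [B → g . y g] }  — shift
  I8: { [B → g y . g] }  — shift
  I9: { [B → g y g .] }  — reduce
  I10: { [B → f b . b] }  — shift
  I11: { [B → f b b .] }  — reduce
  I12: { [B → . B B B], [B → . f b b], [B → . g y g], [B → B . B B], [B → B B . B] }  — shift
  I13: { [B → . B B B], [B → . f b b], [B → . g y g], [B → B . B B], [B → B B . B], [B → B B B .] }  — shift, reduce
  I14: { [C → c c .] }  — reduce
  I15: { [C → b f . c] }  — shift
  I16: { [C → b f c .] }  — reduce

Conflict in state I5:
  Shift-reduce conflict between [C → g B .] and [B → . f b b]
So the grammar is NOT LR(0).

Answer: No. Shift-reduce conflict between [C → g B .] and [B → . f b b]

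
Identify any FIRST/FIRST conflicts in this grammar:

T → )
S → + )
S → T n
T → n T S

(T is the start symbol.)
A FIRST/FIRST conflict occurs when two productions N → α and N → β for the same non-terminal have FIRST(α) ∩ FIRST(β) ≠ ∅ (with ε ∈ FIRST of a nullable right-hand side, so two nullable alternatives also conflict).

FIRST sets of the non-terminals at (or reachable through a nullable prefix from) the front of some alternative:
  FIRST(T) = { ')', 'n' }

Productions for T:
  T → ): FIRST = { ')' }
  T → n T S: FIRST = { 'n' }
Productions for S:
  S → + ): FIRST = { '+' }
  S → T n: FIRST = { ')', 'n' }

All alternatives of each non-terminal have pairwise disjoint FIRST sets.

Answer: No FIRST/FIRST conflicts.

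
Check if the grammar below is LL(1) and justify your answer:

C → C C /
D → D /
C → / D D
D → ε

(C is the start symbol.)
Relevant sets:
  FIRST(C) = { '/' }
  FIRST(D) = { '/', ε }
  FOLLOW(D) = { $, '/' }

For C:
  PREDICT(C → C C '/') = { '/' }
  PREDICT(C → '/' D D) = { '/' }
For D:
  PREDICT(D → D '/') = { '/' }
  PREDICT(D → ε) = { $, '/' }

Conflict found: Predict set conflict for C: { '/' }
The grammar is NOT LL(1).

Answer: No. Predict set conflict for C: { '/' }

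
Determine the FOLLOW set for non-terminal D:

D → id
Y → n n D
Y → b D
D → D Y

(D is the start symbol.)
D is the start symbol, so $ ∈ FOLLOW(D).
In Y → n n D: D is at the end, add FOLLOW(Y)
In Y → b D: D is at the end, add FOLLOW(Y)
In D → D Y: D is followed by Y, add FIRST(Y) \ {ε} = { 'b', 'n' }

The FOLLOW sets referred to above (computed the same way, to a fixed point):
  FOLLOW(Y) = { $, 'b', 'n' }

Taking the union: FOLLOW(D) = { $, 'b', 'n' }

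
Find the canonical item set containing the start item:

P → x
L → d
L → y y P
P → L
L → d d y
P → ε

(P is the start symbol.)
{ [L → . d d y], [L → . d], [L → . y y P], [P → . L], [P → . x], [P → .], [P' → . P] }

First, augment the grammar with P' → P
I₀ = CLOSURE({ [P' → . P] }):
  [P' → . P] has the dot before P: add [P → . x], [P → . L], [P → .]
  [P → . L] has the dot before L: add [L → . d], [L → . y y P], [L → . d d y]
No further items can be added.

I₀ = { [L → . d d y], [L → . d], [L → . y y P], [P → . L], [P → . x], [P → .], [P' → . P] }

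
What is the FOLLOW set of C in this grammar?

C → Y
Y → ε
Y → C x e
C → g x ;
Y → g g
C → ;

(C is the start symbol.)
C is the start symbol, so $ ∈ FOLLOW(C).
In Y → C x e: C is followed by x e, add FIRST(x e) \ {ε} = { 'x' }

Taking the union: FOLLOW(C) = { $, 'x' }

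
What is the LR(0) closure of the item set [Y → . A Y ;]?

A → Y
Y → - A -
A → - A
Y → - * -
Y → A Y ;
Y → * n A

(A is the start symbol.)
{ [A → . - A], [A → . Y], [Y → . * n A], [Y → . - * -], [Y → . - A -], [Y → . A Y ;] }

Start with: [Y → . A Y ;]
  [Y → . A Y ;] has the dot before A: add [A → . Y], [A → . - A]
  [A → . Y] has the dot before Y: add [Y → . - A -], [Y → . - * -], [Y → . * n A]
No further items can be added.

CLOSURE = { [A → . - A], [A → . Y], [Y → . * n A], [Y → . - * -], [Y → . - A -], [Y → . A Y ;] }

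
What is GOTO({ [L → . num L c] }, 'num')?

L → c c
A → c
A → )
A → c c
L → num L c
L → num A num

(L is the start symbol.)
GOTO(I, 'num') = CLOSURE({ [A → αX.β] : [A → α.Xβ] ∈ I, X = 'num' })

Items with dot before 'num', with the dot advanced:
  [L → . num L c] → [L → num . L c]
Closure of the advanced items:
  [L → num . L c] has the dot before L: add [L → . c c], [L → . num L c], [L → . num A num]

GOTO = { [L → . c c], [L → . num A num], [L → . num L c], [L → num . L c] }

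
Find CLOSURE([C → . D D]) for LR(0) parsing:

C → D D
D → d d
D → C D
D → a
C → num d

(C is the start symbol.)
To compute CLOSURE, for each item [A → α.Bβ] where B is a non-terminal, add [B → .γ] for all productions B → γ; repeat for the newly added items until nothing changes.

Start with: [C → . D D]
  [C → . D D] has the dot before D: add [D → . d d], [D → . C D], [D → . a]
  [D → . C D] has the dot before C: add [C → . num d]
No further items can be added.

CLOSURE = { [C → . D D], [C → . num d], [D → . C D], [D → . a], [D → . d d] }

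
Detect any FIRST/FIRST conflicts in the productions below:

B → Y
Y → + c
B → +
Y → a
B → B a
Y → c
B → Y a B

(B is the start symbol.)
FIRST sets of the non-terminals at (or reachable through a nullable prefix from) the front of some alternative:
  FIRST(Y) = { '+', 'a', 'c' }
  FIRST(B) = { '+', 'a', 'c' }

Productions for B:
  B → Y: FIRST = { '+', 'a', 'c' }
  B → +: FIRST = { '+' }
  B → B a: FIRST = { '+', 'a', 'c' }
  B → Y a B: FIRST = { '+', 'a', 'c' }
Productions for Y:
  Y → + c: FIRST = { '+' }
  Y → a: FIRST = { 'a' }
  Y → c: FIRST = { 'c' }

Conflict for B: B → Y and B → +
  Overlap: { '+' }
Conflict for B: B → Y and B → B a
  Overlap: { '+', 'a', 'c' }
Conflict for B: B → Y and B → Y a B
  Overlap: { '+', 'a', 'c' }
Conflict for B: B → + and B → B a
  Overlap: { '+' }
Conflict for B: B → + and B → Y a B
  Overlap: { '+' }
Conflict for B: B → B a and B → Y a B
  Overlap: { '+', 'a', 'c' }

Answer: Yes. B → Y / B → '+' on { '+' }; B → Y / B → B a on { '+', 'a', 'c' }; B → Y / B → Y a B on { '+', 'a', 'c' }; B → '+' / B → B a on { '+' }; B → '+' / B → Y a B on { '+' }; B → B a / B → Y a B on { '+', 'a', 'c' }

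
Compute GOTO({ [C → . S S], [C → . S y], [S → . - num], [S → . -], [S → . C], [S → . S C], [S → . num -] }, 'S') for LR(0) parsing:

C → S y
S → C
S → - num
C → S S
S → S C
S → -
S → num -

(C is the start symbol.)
{ [C → . S S], [C → . S y], [C → S . S], [C → S . y], [S → . - num], [S → . -], [S → . C], [S → . S C], [S → . num -], [S → S . C] }

GOTO(I, 'S') = CLOSURE({ [A → αX.β] : [A → α.Xβ] ∈ I, X = 'S' })

Items with dot before 'S', with the dot advanced:
  [C → . S S] → [C → S . S]
  [C → . S y] → [C → S . y]
  [S → . S C] → [S → S . C]
Closure of the advanced items:
  [C → S . S] has the dot before S: add [S → . C], [S → . - num], [S → . S C], [S → . -], [S → . num -]
  [S → S . C] has the dot before C: add [C → . S y], [C → . S S]

GOTO = { [C → . S S], [C → . S y], [C → S . S], [C → S . y], [S → . - num], [S → . -], [S → . C], [S → . S C], [S → . num -], [S → S . C] }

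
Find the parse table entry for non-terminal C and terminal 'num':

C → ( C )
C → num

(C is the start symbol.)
C → num

To find M[C, 'num'], we find productions for C where 'num' is in the predict set (PREDICT(N → α) = (FIRST(α) \ {ε}) ∪ (FOLLOW(N) if α ⇒* ε)).

C → ( C ): PREDICT = { '(' }
C → num: PREDICT = { 'num' }
  'num' is in predict set, so this production goes in M[C, 'num']

M[C, 'num'] = C → num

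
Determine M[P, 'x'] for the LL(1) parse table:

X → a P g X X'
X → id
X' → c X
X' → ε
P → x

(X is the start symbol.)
To find M[P, 'x'], we find productions for P where 'x' is in the predict set (PREDICT(N → α) = (FIRST(α) \ {ε}) ∪ (FOLLOW(N) if α ⇒* ε)).

P → x: PREDICT = { 'x' }
  'x' is in predict set, so this production goes in M[P, 'x']

M[P, 'x'] = P → x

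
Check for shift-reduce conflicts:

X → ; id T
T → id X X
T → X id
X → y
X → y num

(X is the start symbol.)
A shift-reduce conflict occurs when an LR(0) state has both:
  - a complete (reduce) item [A → α .] (dot at the end), and
  - a shift item [B → β . c γ] (dot before a terminal).

Augment with X' → X and build the canonical LR(0) collection (I0 = CLOSURE({[X' → . X]}), then GOTO on every symbol after a dot until no new states appear). It has 12 states:
  I0: { [X → . ; id T], [X → . y num], [X → . y], [X' → . X] }  — shift
  I1: { [X → ; . id T] }  — shift
  I2: { [X' → X .] }  — accept
  I3: { [X → y . num], [X → y .] }  — shift, reduce
  I4: { [X → y num .] }  — reduce
  I5: { [T → . X id], [T → . id X X], [X → . ; id T], [X → . y num], [X → . y], [X → ; id . T] }  — shift
  I6: { [X → ; id T .] }  — reduce
  I7: { [T → X . id] }  — shift
  I8: { [T → id . X X], [X → . ; id T], [X → . y num], [X → . y] }  — shift
  I9: { [T → id X . X], [X → . ; id T], [X → . y num], [X → . y] }  — shift
  I10: { [T → id X X .] }  — reduce
  I11: { [T → X id .] }  — reduce

I3 contains reduce item [X → y .] and shift item [X → y . num] — shift-reduce conflict.

Answer: Yes — I3: [X → y .] vs [X → y . num]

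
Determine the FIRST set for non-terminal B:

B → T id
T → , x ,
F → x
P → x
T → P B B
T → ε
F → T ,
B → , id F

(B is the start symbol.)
{ ',', 'id', 'x' }

FIRST sets of the other non-terminals involved (by the same procedure, iterated to a fixed point):
  FIRST(T) = { ',', 'x', ε }

From B → T id:
  - T is a non-terminal: add FIRST(T) \ {ε} = { ',', 'x' }
    T is nullable, so continue to the next symbol
  - id is a terminal: add 'id' and stop
From B → , id F:
  - ',' is a terminal: add ',' and stop

Collecting: FIRST(B) = { ',', 'id', 'x' }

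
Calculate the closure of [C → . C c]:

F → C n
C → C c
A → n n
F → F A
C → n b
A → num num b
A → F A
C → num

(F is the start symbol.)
{ [C → . C c], [C → . n b], [C → . num] }

To compute CLOSURE, for each item [A → α.Bβ] where B is a non-terminal, add [B → .γ] for all productions B → γ; repeat for the newly added items until nothing changes.

Start with: [C → . C c]
  [C → . C c] has the dot before C: add [C → . n b], [C → . num]
No further items can be added.

CLOSURE = { [C → . C c], [C → . n b], [C → . num] }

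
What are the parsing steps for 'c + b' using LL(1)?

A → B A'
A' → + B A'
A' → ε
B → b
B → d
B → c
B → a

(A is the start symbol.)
LL(1) parsing maintains a stack (initially the start symbol over $) and the input. At each step: if the stack top is a terminal, match it against the current input token; if it is a non-terminal N, replace it with the RHS of M[N, lookahead] (the unique production whose predict set contains the lookahead).

Stack is shown with the top on the left.

Stack     Input    Action
-------------------------
A $       c + b $  output A → B A'
B A' $    c + b $  output B → c
c A' $    c + b $  match 'c'
A' $      + b $    output A' → + B A'
+ B A' $  + b $    match '+'
B A' $    b $      output B → b
b A' $    b $      match 'b'
A' $      $        output A' → ε
$         $        accept

The string is accepted.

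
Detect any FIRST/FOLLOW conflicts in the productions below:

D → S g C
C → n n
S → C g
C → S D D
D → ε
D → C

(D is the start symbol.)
Nullable non-terminals: D.
FIRST sets used below: FIRST(S) = { 'n' }, FIRST(C) = { 'n' }

D: nullable alternative(s) D → ε; FOLLOW(D) = { $, 'g', 'n' }
  D → S g C: FIRST \ {ε} = { 'n' } — overlaps FOLLOW(D) on { 'n' }: CONFLICT
  D → ε: FIRST \ {ε} = { } — this is the only nullable alternative, skip
  D → C: FIRST \ {ε} = { 'n' } — overlaps FOLLOW(D) on { 'n' }: CONFLICT

C, S have no nullable alternative, so no FIRST/FOLLOW check is needed there.

So the grammar has 2 FIRST/FOLLOW conflicts (marked CONFLICT above).

Answer: Yes. D → S g C with FOLLOW(D) on { 'n' }; D → C with FOLLOW(D) on { 'n' }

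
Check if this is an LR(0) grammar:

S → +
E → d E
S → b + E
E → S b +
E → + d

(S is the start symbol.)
No. Shift-reduce conflict between [S → + .] and [E → + . d]

Augment with S' → S and build the canonical LR(0) collection (I0 = CLOSURE({[S' → . S]}), then GOTO on every symbol after a dot until no new states appear). It has 13 states:
  I0: { [S → . +], [S → . b + E], [S' → . S] }  — shift
  I1: { [S → + .] }  — reduce
  I2: { [S' → S .] }  — accept
  I3: { [S → b . + E] }  — shift
  I4: { [E → . + d], [E → . S b +], [E → . d E], [S → . +], [S → . b + E], [S → b + . E] }  — shift
  I5: { [E → + . d], [S → + .] }  — shift, reduce
  I6: { [S → b + E .] }  — reduce
  I7: { [E → S . b +] }  — shift
  I8: { [E → . + d], [E → . S b +], [E → . d E], [E → d . E], [S → . +], [S → . b + E] }  — shift
  I9: { [E → d E .] }  — reduce
  I10: { [E → S b . +] }  — shift
  I11: { [E → S b + .] }  — reduce
  I12: { [E → + d .] }  — reduce

Conflict in state I5:
  Shift-reduce conflict between [S → + .] and [E → + . d]
So the grammar is NOT LR(0).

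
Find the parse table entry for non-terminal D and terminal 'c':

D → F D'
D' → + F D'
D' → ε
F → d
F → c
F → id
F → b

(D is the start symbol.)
D → F D'

To find M[D, 'c'], we find productions for D where 'c' is in the predict set (PREDICT(N → α) = (FIRST(α) \ {ε}) ∪ (FOLLOW(N) if α ⇒* ε)).

Relevant sets:
  FIRST(F) = { 'b', 'c', 'd', 'id' }

D → F D': PREDICT = { 'b', 'c', 'd', 'id' }
  'c' is in predict set, so this production goes in M[D, 'c']

M[D, 'c'] = D → F D'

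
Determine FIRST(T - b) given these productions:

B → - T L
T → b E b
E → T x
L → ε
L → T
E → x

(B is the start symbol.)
FIRST sets of the non-terminals involved (from the grammar, by fixed-point iteration):
  FIRST(T) = { 'b' }

To compute FIRST(T - b), process the symbols left to right:
Symbol T is a non-terminal. Add FIRST(T) \ {ε} = { 'b' }
T is not nullable (ε ∉ FIRST(T)), so stop here.
FIRST(T - b) = { 'b' }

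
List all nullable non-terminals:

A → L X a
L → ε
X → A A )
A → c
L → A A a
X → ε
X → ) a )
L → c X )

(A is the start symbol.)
ε-productions: L → ε, X → ε
So L, X are immediately nullable.
No further non-terminal can be added: every production for the remaining non-terminals contains a terminal or a non-nullable non-terminal.
Nullable = { 'L', 'X' }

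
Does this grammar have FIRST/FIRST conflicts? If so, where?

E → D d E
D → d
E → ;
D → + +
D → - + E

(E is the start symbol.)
A FIRST/FIRST conflict occurs when two productions N → α and N → β for the same non-terminal have FIRST(α) ∩ FIRST(β) ≠ ∅ (with ε ∈ FIRST of a nullable right-hand side, so two nullable alternatives also conflict).

FIRST sets of the non-terminals at (or reachable through a nullable prefix from) the front of some alternative:
  FIRST(D) = { '+', '-', 'd' }

Productions for E:
  E → D d E: FIRST = { '+', '-', 'd' }
  E → ;: FIRST = { ';' }
Productions for D:
  D → d: FIRST = { 'd' }
  D → + +: FIRST = { '+' }
  D → - + E: FIRST = { '-' }

All alternatives of each non-terminal have pairwise disjoint FIRST sets.

Answer: No FIRST/FIRST conflicts.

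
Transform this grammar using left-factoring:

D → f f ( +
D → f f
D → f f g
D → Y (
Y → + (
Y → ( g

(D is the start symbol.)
D → f f D'
D' → ( +
D' → ε
D' → g
D → Y (
Y → + (
Y → ( g

Left-factoring transforms A → αβ₁ | αβ₂ into A → αA' and A' → β₁ | β₂
(α is the longest common prefix among the alternatives). Repeat until
no nonterminal has two alternatives with a common prefix.

Round 1: D has alternatives sharing prefix 'f f'. Introduce D': D → f f D'
  Add: D' → ( +
  Add: D' → ε
  Add: D' → g

No remaining common prefixes — done.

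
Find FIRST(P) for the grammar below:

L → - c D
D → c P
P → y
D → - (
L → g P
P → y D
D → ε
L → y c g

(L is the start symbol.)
To compute FIRST(P), examine every production with P on the left-hand side, reading each right-hand side left to right until a non-nullable symbol is reached.

From P → y:
  - y is a terminal: add 'y' and stop
From P → y D:
  - y is a terminal: add 'y' and stop

Collecting: FIRST(P) = { 'y' }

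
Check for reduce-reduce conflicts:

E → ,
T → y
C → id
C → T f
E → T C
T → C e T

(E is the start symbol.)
Augment with E' → E and build the canonical LR(0) collection (I0 = CLOSURE({[E' → . E]}), then GOTO on every symbol after a dot until no new states appear). It has 12 states:
  I0: { [C → . T f], [C → . id], [E → . ,], [E → . T C], [E' → . E], [T → . C e T], [T → . y] }  — shift
  I1: { [E → , .] }  — reduce
  I2: { [T → C . e T] }  — shift
  I3: { [E' → E .] }  — accept
  I4: { [C → . T f], [C → . id], [C → T . f], [E → T . C], [T → . C e T], [T → . y] }  — shift
  I5: { [C → id .] }  — reduce
  I6: { [T → y .] }  — reduce
  I7: { [E → T C .], [T → C . e T] }  — shift, reduce
  I8: { [C → T . f] }  — shift
  I9: { [C → T f .] }  — reduce
  I10: { [C → . T f], [C → . id], [T → . C e T], [T → . y], [T → C e . T] }  — shift
  I11: { [C → T . f], [T → C e T .] }  — shift, reduce

No state contains more than one complete item.

Answer: No reduce-reduce conflicts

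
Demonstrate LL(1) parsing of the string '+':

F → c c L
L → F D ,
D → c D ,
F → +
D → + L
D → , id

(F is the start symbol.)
Stack is shown with the top on the left.

Stack  Input  Action
--------------------
F $    + $    output F → +
+ $    + $    match '+'
$      $      accept

The string is accepted.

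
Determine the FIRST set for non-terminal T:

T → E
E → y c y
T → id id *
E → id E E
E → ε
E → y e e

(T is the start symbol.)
To compute FIRST(T), examine every production with T on the left-hand side, reading each right-hand side left to right until a non-nullable symbol is reached.

FIRST sets of the other non-terminals involved (by the same procedure, iterated to a fixed point):
  FIRST(E) = { 'id', 'y', ε }

From T → E:
  - E is a non-terminal: add FIRST(E) \ {ε} = { 'id', 'y' }
    E is nullable and nothing follows, so the whole right-hand side can vanish: ε ∈ FIRST(T)
From T → id id *:
  - id is a terminal: add 'id' and stop

Collecting: FIRST(T) = { 'id', 'y', ε }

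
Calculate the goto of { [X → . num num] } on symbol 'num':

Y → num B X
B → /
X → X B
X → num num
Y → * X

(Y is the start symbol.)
{ [X → num . num] }

GOTO(I, 'num') = CLOSURE({ [A → αX.β] : [A → α.Xβ] ∈ I, X = 'num' })

Items with dot before 'num', with the dot advanced:
  [X → . num num] → [X → num . num]
Closure adds nothing (no advanced item has the dot before a non-terminal).

GOTO = { [X → num . num] }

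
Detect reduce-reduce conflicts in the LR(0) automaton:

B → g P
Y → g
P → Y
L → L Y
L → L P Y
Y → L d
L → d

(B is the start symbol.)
Yes — I9: [L → L Y .] vs [P → Y .]; I10: [L → d .] vs [Y → L d .]

A reduce-reduce conflict occurs when an LR(0) state has two complete items [A → α .] and [B → β .] — both call for a reduction, and with no lookahead the parser cannot choose between them.

Augment with B' → B and build the canonical LR(0) collection (I0 = CLOSURE({[B' → . B]}), then GOTO on every symbol after a dot until no new states appear). It has 12 states:
  I0: { [B → . g P], [B' → . B] }  — shift
  I1: { [B' → B .] }  — accept
  I2: { [B → g . P], [L → . L P Y], [L → . L Y], [L → . d], [P → . Y], [Y → . L d], [Y → . g] }  — shift
  I3: { [L → . L P Y], [L → . L Y], [L → . d], [L → L . P Y], [L → L . Y], [P → . Y], [Y → . L d], [Y → . g], [Y → L . d] }  — shift
  I4: { [B → g P .] }  — reduce
  I5: { [P → Y .] }  — reduce
  I6: { [L → d .] }  — reduce
  I7: { [Y → g .] }  — reduce
  I8: { [L → . L P Y], [L → . L Y], [L → . d], [L → L P . Y], [Y → . L d], [Y → . g] }  — shift
  I9: { [L → L Y .], [P → Y .] }  — 2 reduces
  I10: { [L → d .], [Y → L d .] }  — 2 reduces
  I11: { [L → L P Y .] }  — reduce

I9 contains complete items [L → L Y .], [P → Y .] — reduce-reduce conflict.
I10 contains complete items [L → d .], [Y → L d .] — reduce-reduce conflict.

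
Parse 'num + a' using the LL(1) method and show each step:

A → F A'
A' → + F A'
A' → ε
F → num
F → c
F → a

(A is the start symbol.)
Stack is shown with the top on the left.

Stack     Input      Action
---------------------------
A $       num + a $  output A → F A'
F A' $    num + a $  output F → num
num A' $  num + a $  match 'num'
A' $      + a $      output A' → + F A'
+ F A' $  + a $      match '+'
F A' $    a $        output F → a
a A' $    a $        match 'a'
A' $      $          output A' → ε
$         $          accept

The string is accepted.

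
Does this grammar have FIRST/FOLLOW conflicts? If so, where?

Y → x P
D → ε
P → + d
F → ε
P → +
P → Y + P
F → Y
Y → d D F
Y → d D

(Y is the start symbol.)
No FIRST/FOLLOW conflicts.

A FIRST/FOLLOW conflict occurs when a non-terminal N has a nullable alternative N → β (β ⇒* ε) and another alternative N → α with FIRST(α) ∩ FOLLOW(N) ≠ ∅: on such a lookahead the parser cannot decide between expanding α and letting N vanish via β.

Nullable non-terminals: D, F.
FIRST sets used below: FIRST(Y) = { 'd', 'x' }
D has a nullable alternative but only one production, so nothing to check.

F: nullable alternative(s) F → ε; FOLLOW(F) = { $, '+' }
  F → ε: FIRST \ {ε} = { } — this is the only nullable alternative, skip
  F → Y: FIRST \ {ε} = { 'd', 'x' } — disjoint from FOLLOW(F)

P, Y have no nullable alternative, so no FIRST/FOLLOW check is needed there.

No FIRST/FOLLOW conflicts found.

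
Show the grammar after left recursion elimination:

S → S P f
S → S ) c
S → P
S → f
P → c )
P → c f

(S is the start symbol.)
S is directly left-recursive. The standard transformation for
  A → A α₁ | ... | A α_m | β₁ | ... | β_n
is
  A  → β₁ A' | ... | β_n A'
  A' → α₁ A' | ... | α_m A' | ε

S → P becomes S → P S'
S → f becomes S → f S'
S → S P f becomes S' → P f S'
S → S ) c becomes S' → ) c S'
Add S' → ε

Productions for other non-terminals are unchanged:
  P → c )
  P → c f

Resulting grammar:
S → P S'
S → f S'
S' → P f S'
S' → ) c S'
S' → ε
P → c )
P → c f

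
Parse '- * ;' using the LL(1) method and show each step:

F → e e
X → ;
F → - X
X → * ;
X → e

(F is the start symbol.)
LL(1) parsing maintains a stack (initially the start symbol over $) and the input. At each step: if the stack top is a terminal, match it against the current input token; if it is a non-terminal N, replace it with the RHS of M[N, lookahead] (the unique production whose predict set contains the lookahead).

Stack is shown with the top on the left.

Stack  Input    Action
----------------------
F $    - * ; $  output F → - X
- X $  - * ; $  match '-'
X $    * ; $    output X → * ;
* ; $  * ; $    match '*'
; $    ; $      match ';'
$      $        accept

The string is accepted.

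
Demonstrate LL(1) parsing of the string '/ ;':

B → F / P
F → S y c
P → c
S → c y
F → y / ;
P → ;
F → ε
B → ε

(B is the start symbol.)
Stack is shown with the top on the left.

Stack    Input  Action
----------------------
B $      / ; $  output B → F / P
F / P $  / ; $  output F → ε
/ P $    / ; $  match '/'
P $      ; $    output P → ;
; $      ; $    match ';'
$        $      accept

The string is accepted.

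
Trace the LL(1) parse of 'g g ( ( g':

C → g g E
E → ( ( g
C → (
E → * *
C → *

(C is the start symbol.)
LL(1) parsing maintains a stack (initially the start symbol over $) and the input. At each step: if the stack top is a terminal, match it against the current input token; if it is a non-terminal N, replace it with the RHS of M[N, lookahead] (the unique production whose predict set contains the lookahead).

Stack is shown with the top on the left.

Stack    Input        Action
----------------------------
C $      g g ( ( g $  output C → g g E
g g E $  g g ( ( g $  match 'g'
g E $    g ( ( g $    match 'g'
E $      ( ( g $      output E → ( ( g
( ( g $  ( ( g $      match '('
( g $    ( g $        match '('
g $      g $          match 'g'
$        $            accept

The string is accepted.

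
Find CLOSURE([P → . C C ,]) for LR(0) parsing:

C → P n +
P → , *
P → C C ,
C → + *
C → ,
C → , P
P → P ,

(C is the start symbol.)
{ [C → . + *], [C → . , P], [C → . ,], [C → . P n +], [P → . , *], [P → . C C ,], [P → . P ,] }

To compute CLOSURE, for each item [A → α.Bβ] where B is a non-terminal, add [B → .γ] for all productions B → γ; repeat for the newly added items until nothing changes.

Start with: [P → . C C ,]
  [P → . C C ,] has the dot before C: add [C → . P n +], [C → . + *], [C → . ,], [C → . , P]
  [C → . P n +] has the dot before P: add [P → . , *], [P → . P ,]
No further items can be added.

CLOSURE = { [C → . + *], [C → . , P], [C → . ,], [C → . P n +], [P → . , *], [P → . C C ,], [P → . P ,] }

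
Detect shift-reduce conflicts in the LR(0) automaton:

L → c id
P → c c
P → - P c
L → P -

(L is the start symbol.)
A shift-reduce conflict occurs when an LR(0) state has both:
  - a complete (reduce) item [A → α .] (dot at the end), and
  - a shift item [B → β . c γ] (dot before a terminal).

Augment with L' → L and build the canonical LR(0) collection (I0 = CLOSURE({[L' → . L]}), then GOTO on every symbol after a dot until no new states appear). It has 11 states:
  I0: { [L → . P -], [L → . c id], [L' → . L], [P → . - P c], [P → . c c] }  — shift
  I1: { [P → - . P c], [P → . - P c], [P → . c c] }  — shift
  I2: { [L' → L .] }  — accept
  I3: { [L → P . -] }  — shift
  I4: { [L → c . id], [P → c . c] }  — shift
  I5: { [P → c c .] }  — reduce
  I6: { [L → c id .] }  — reduce
  I7: { [L → P - .] }  — reduce
  I8: { [P → - P . c] }  — shift
  I9: { [P → c . c] }  — shift
  I10: { [P → - P c .] }  — reduce

No state contains both a complete item and a shift item.

Answer: No shift-reduce conflicts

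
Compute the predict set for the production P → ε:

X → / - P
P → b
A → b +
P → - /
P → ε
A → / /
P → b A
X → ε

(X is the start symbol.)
PREDICT(P → ε) = (FIRST(RHS) \ {ε}) ∪ (FOLLOW(P) if ε ∈ FIRST(RHS), i.e. RHS ⇒* ε)
The right-hand side is ε (FIRST(ε) = { ε }), so the predict set is FOLLOW(P) = { $ }
PREDICT(P → ε) = { $ }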